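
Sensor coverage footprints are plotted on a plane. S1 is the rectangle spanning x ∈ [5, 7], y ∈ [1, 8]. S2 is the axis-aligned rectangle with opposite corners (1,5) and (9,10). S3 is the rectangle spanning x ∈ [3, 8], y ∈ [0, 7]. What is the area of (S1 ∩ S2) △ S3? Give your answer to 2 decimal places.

33.00

|S1 ∩ S2| = 6.
|(S1 ∩ S2) ∩ S3| = 4.
|(S1 ∩ S2) △ S3| = 6 + 35 − 8 = 33.00.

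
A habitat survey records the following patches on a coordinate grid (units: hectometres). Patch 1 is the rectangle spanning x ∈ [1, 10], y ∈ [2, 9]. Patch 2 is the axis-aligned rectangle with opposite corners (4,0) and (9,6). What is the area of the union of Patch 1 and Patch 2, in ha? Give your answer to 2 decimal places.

By inclusion–exclusion:
Individual areas: |Patch 1| = 63, |Patch 2| = 30.
|Patch 1∩Patch 2|: x∈[4,9], y∈[2,6] → 5·4 = 20.
|Patch 1 ∪ Patch 2| = 93 − 20 = 73.00.

73.00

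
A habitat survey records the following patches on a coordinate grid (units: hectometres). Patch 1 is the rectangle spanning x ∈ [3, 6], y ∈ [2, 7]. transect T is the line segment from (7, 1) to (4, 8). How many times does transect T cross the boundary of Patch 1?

The segment meets the boundary at (4.429,7), (6,3.333).

2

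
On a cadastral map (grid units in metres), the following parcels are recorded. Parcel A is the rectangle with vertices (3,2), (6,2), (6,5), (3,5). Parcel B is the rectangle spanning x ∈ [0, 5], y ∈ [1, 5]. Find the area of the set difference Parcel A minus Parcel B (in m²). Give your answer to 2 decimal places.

|Parcel A∩Parcel B|: x∈[3,5], y∈[2,5] → 2·3 = 6.
|Parcel A| = 9.
|Parcel A ∖ Parcel B| = |Parcel A| − |Parcel A∩Parcel B| = 9 − 6 = 3.00.

3.00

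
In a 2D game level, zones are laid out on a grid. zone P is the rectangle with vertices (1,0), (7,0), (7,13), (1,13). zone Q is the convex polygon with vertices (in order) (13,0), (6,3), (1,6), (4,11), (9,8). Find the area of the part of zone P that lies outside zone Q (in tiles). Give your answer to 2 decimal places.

47.49

|zone P| = 78, |zone P∩zone Q| = 30.5143.
|zone P ∖ zone Q| = |zone P| − |zone P∩zone Q| = 78 − 30.5143 = 47.49.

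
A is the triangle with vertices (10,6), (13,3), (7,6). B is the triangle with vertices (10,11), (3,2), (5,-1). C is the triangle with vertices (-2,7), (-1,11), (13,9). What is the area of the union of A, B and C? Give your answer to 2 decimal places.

51.98

By inclusion–exclusion:
Individual areas: |A| = 4.5, |B| = 19.5, |C| = 29.
|A∩B| = 0.1739.
|A∩C| = 0.
|B∩C| = 0.8499.
|A∩B∩C| = 0.
|A ∪ B ∪ C| = 53 − 1.0237 + 0 = 51.98.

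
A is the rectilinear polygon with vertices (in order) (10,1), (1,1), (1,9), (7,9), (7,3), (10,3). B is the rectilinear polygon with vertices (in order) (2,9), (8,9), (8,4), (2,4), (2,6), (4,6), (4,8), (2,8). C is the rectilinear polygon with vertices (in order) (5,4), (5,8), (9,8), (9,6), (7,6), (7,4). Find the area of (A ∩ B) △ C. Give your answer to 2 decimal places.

|A ∩ B| = 21.
|(A ∩ B) ∩ C| = 8.
|(A ∩ B) △ C| = 21 + 12 − 16 = 17.00.

17.00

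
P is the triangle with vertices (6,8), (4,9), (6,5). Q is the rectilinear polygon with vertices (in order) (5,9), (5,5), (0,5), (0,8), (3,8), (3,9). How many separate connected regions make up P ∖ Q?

1

P ∖ Q is a single connected region.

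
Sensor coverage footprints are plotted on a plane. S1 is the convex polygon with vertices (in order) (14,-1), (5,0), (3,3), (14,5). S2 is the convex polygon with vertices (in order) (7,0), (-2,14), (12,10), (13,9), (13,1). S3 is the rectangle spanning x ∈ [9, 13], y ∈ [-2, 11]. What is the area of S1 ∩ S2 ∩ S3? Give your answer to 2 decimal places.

15.15

The intersection is the polygon with vertices (13,1), (9,0.333), (9,4.091), (13,4.818).
By the shoelace formula its area is 15.15.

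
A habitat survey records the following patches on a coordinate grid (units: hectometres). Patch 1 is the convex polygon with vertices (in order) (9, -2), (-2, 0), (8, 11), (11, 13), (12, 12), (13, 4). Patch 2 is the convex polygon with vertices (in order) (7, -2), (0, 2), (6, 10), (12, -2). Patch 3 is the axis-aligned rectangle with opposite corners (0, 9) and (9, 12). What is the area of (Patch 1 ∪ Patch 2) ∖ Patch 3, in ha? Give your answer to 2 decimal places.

|Patch 1 ∪ Patch 2| = 126.2084.
|(Patch 1 ∪ Patch 2) ∩ Patch 3| = 4.7406.
|(Patch 1 ∪ Patch 2) ∖ Patch 3| = 126.2084 − 4.7406 = 121.47.

121.47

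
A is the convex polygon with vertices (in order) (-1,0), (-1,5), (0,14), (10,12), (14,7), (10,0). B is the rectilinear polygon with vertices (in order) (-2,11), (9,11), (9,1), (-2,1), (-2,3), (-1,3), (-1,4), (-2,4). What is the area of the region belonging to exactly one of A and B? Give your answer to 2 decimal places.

76.50

|A| = 163.5, |B| = 109, |A∩B| = 98.
|A △ B| = |A| + |B| − 2·|A∩B| = 163.5 + 109 − 196 = 76.50.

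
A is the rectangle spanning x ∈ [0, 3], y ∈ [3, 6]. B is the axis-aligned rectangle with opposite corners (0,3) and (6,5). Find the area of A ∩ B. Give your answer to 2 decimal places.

6.00

|A∩B|: x∈[0,3], y∈[3,5] → 3·2 = 6.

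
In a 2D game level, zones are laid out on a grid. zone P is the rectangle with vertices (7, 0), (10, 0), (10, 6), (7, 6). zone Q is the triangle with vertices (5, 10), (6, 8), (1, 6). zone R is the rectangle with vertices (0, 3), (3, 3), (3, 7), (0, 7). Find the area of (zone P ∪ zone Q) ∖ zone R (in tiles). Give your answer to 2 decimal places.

23.30

|zone P ∪ zone Q| = 24.
|(zone P ∪ zone Q) ∩ zone R| = 0.7.
|(zone P ∪ zone Q) ∖ zone R| = 24 − 0.7 = 23.30.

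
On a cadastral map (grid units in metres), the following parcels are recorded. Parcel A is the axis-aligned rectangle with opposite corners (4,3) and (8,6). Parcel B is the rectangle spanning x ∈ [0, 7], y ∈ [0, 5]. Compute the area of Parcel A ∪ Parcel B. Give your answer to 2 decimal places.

By inclusion–exclusion:
Individual areas: |Parcel A| = 12, |Parcel B| = 35.
|Parcel A∩Parcel B|: x∈[4,7], y∈[3,5] → 3·2 = 6.
|Parcel A ∪ Parcel B| = 47 − 6 = 41.00.

41.00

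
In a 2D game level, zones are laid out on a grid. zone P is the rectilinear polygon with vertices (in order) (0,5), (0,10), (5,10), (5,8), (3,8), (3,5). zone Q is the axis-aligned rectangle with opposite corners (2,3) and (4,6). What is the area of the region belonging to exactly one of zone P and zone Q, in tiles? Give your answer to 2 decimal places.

|zone P| = 19, |zone Q| = 6, |zone P∩zone Q| = 1.
|zone P △ zone Q| = |zone P| + |zone Q| − 2·|zone P∩zone Q| = 19 + 6 − 2 = 23.00.

23.00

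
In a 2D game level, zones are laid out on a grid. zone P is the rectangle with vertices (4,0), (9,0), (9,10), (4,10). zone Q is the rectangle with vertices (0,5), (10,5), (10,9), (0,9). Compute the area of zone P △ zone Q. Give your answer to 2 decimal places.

|zone P∩zone Q|: x∈[4,9], y∈[5,9] → 5·4 = 20.
|zone P △ zone Q| = |zone P| + |zone Q| − 2·|zone P∩zone Q| = 50 + 40 − 40 = 50.00.

50.00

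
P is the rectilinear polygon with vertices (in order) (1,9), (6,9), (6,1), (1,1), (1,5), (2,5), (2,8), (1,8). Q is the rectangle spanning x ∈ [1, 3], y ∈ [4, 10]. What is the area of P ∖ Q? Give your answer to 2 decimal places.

|P| = 37, |P∩Q| = 7.
|P ∖ Q| = |P| − |P∩Q| = 37 − 7 = 30.00.

30.00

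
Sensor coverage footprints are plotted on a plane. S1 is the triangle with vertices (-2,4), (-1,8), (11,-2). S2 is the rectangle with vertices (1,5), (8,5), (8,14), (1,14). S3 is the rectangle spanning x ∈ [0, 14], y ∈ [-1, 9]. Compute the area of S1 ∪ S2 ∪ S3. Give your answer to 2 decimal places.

181.99

By inclusion–exclusion:
Individual areas: |S1| = 29, |S2| = 63, |S3| = 140.
|S1∩S2| = 1.0667.
|S1∩S3| = 22.0103.
|S2∩S3|: x∈[1,8], y∈[5,9] → 7·4 = 28.
|S1∩S2∩S3| = 1.0667.
|S1 ∪ S2 ∪ S3| = 232 − 51.0769 + 1.0667 = 181.99.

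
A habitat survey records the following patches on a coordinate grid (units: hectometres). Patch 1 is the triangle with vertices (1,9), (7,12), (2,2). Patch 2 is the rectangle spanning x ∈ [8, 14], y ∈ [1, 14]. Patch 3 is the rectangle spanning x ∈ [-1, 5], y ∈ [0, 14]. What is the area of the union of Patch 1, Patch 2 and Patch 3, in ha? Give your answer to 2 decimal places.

165.00

By inclusion–exclusion:
Individual areas: |Patch 1| = 22.5, |Patch 2| = 78, |Patch 3| = 84.
|Patch 1∩Patch 2| = 0.
|Patch 1∩Patch 3| = 19.5.
|Patch 2∩Patch 3| = 0 (no overlap).
|Patch 1∩Patch 2∩Patch 3| = 0.
|Patch 1 ∪ Patch 2 ∪ Patch 3| = 184.5 − 19.5 + 0 = 165.00.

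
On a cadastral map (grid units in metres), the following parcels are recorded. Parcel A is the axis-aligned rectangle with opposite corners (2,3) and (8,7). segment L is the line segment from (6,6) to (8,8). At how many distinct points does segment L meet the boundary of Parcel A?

The segment meets the boundary at (7,7).

1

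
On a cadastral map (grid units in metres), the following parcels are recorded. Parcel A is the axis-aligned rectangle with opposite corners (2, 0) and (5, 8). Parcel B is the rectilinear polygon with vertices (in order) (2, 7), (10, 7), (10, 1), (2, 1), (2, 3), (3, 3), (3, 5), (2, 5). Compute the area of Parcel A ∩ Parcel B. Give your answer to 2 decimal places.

The intersection is the polygon with vertices (5,1), (2,1), (2,3), (3,3), (3,5), (2,5), (2,7), (5,7).
By the shoelace formula its area is 16.00.

16.00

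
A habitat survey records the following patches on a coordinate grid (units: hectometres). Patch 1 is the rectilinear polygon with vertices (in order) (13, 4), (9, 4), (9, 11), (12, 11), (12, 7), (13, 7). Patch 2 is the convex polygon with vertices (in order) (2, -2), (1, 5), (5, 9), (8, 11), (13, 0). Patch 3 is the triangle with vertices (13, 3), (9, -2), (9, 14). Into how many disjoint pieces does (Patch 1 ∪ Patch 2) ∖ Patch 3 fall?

3

(Patch 1 ∪ Patch 2) ∖ Patch 3 splits into 3 disjoint pieces (area 2.9084, area 75.9455, area 7.4545).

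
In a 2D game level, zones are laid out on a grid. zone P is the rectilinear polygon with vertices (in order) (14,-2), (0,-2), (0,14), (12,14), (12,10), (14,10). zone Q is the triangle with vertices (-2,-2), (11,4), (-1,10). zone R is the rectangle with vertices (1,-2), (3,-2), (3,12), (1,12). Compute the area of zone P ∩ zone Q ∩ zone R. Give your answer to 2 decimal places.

The intersection is the polygon with vertices (3,8), (3,0.308), (1,-0.615), (1,9).
By the shoelace formula its area is 17.31.

17.31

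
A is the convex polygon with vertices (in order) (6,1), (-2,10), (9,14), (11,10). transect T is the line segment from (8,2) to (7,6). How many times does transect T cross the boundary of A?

1

The segment meets the boundary at (7.552,3.793).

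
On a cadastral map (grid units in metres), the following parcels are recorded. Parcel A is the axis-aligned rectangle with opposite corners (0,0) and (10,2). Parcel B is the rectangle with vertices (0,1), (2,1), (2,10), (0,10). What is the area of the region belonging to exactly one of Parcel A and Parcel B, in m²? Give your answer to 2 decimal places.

34.00

|Parcel A∩Parcel B|: x∈[0,2], y∈[1,2] → 2·1 = 2.
|Parcel A △ Parcel B| = |Parcel A| + |Parcel B| − 2·|Parcel A∩Parcel B| = 20 + 18 − 4 = 34.00.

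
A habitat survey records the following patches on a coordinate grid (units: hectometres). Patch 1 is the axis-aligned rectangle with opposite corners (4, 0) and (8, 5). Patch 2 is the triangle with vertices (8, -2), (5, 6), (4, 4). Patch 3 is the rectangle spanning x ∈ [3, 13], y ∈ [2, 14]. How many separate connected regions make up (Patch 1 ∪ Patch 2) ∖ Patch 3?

1

(Patch 1 ∪ Patch 2) ∖ Patch 3 is a single connected region.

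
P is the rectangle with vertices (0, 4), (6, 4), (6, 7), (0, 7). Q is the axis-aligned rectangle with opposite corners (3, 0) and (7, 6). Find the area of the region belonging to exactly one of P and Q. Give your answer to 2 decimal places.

30.00

|P∩Q|: x∈[3,6], y∈[4,6] → 3·2 = 6.
|P △ Q| = |P| + |Q| − 2·|P∩Q| = 18 + 24 − 12 = 30.00.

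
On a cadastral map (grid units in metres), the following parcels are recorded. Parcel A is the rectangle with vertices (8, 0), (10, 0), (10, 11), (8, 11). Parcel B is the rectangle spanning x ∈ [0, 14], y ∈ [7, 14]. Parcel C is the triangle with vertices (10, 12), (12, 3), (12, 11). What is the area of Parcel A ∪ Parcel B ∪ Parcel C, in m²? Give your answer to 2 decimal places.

By inclusion–exclusion:
Individual areas: |Parcel A| = 22, |Parcel B| = 98, |Parcel C| = 8.
|Parcel A∩Parcel B|: x∈[8,10], y∈[7,11] → 2·4 = 8.
|Parcel A∩Parcel C| = 0.
|Parcel B∩Parcel C| = 6.2222.
|Parcel A∩Parcel B∩Parcel C| = 0.
|Parcel A ∪ Parcel B ∪ Parcel C| = 128 − 14.2222 + 0 = 113.78.

113.78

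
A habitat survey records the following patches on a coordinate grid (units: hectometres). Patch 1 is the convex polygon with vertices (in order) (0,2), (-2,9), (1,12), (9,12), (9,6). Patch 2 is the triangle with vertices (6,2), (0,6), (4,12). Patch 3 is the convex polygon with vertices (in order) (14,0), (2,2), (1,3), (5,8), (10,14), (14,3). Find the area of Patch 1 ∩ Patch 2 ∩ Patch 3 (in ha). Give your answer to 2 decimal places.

6.96

The intersection is the polygon with vertices (2.217,4.522), (4.84,7.8), (5.51,4.449), (3.6,3.6).
By the shoelace formula its area is 6.96.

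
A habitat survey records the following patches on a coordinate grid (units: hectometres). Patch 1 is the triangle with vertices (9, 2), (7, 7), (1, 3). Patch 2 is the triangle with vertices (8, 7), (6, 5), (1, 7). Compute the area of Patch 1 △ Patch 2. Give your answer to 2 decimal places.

|Patch 1| = 19, |Patch 2| = 7, |Patch 1∩Patch 2| = 2.1429.
|Patch 1 △ Patch 2| = |Patch 1| + |Patch 2| − 2·|Patch 1∩Patch 2| = 19 + 7 − 4.2857 = 21.71.

21.71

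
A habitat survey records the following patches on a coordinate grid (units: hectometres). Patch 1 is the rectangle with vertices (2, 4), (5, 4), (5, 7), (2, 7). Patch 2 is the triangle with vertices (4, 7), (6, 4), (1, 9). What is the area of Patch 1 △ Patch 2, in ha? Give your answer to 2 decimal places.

9.00

|Patch 1| = 9, |Patch 2| = 2.5, |Patch 1∩Patch 2| = 1.25.
|Patch 1 △ Patch 2| = |Patch 1| + |Patch 2| − 2·|Patch 1∩Patch 2| = 9 + 2.5 − 2.5 = 9.00.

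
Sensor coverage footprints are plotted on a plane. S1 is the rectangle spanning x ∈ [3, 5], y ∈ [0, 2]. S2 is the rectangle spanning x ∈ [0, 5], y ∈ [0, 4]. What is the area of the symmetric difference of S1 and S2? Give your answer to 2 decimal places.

|S1∩S2|: x∈[3,5], y∈[0,2] → 2·2 = 4.
|S1 △ S2| = |S1| + |S2| − 2·|S1∩S2| = 4 + 20 − 8 = 16.00.

16.00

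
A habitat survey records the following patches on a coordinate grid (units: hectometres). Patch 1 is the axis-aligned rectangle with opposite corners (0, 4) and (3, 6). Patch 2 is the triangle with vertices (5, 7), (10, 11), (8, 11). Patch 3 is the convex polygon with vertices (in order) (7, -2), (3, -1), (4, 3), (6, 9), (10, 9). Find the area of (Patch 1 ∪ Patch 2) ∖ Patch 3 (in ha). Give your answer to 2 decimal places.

9.07

|Patch 1 ∪ Patch 2| = 10.
|(Patch 1 ∪ Patch 2) ∩ Patch 3| = 0.9273.
|(Patch 1 ∪ Patch 2) ∖ Patch 3| = 10 − 0.9273 = 9.07.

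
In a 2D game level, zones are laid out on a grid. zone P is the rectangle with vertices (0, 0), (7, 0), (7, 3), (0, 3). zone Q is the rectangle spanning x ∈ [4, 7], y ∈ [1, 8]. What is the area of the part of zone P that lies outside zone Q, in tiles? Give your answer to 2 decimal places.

|zone P∩zone Q|: x∈[4,7], y∈[1,3] → 3·2 = 6.
|zone P| = 21.
|zone P ∖ zone Q| = |zone P| − |zone P∩zone Q| = 21 − 6 = 15.00.

15.00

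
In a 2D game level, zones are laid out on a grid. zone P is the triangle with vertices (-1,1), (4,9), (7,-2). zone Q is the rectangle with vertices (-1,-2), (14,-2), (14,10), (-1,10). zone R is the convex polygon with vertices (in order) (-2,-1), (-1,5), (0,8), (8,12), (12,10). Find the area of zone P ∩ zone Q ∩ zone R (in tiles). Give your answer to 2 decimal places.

The intersection is the polygon with vertices (5.187,4.647), (0.046,0.608), (-1,1), (4,9).
By the shoelace formula its area is 18.75.

18.75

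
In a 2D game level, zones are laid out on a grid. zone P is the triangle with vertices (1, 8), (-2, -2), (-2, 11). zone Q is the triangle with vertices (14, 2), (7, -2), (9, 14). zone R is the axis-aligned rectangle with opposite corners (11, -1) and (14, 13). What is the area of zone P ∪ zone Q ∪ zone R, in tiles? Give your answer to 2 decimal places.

By inclusion–exclusion:
Individual areas: |zone P| = 19.5, |zone Q| = 52, |zone R| = 42.
|zone P∩zone Q| = 0.
|zone P∩zone R| = 0.
|zone Q∩zone R| = 13.3714.
|zone P∩zone Q∩zone R| = 0.
|zone P ∪ zone Q ∪ zone R| = 113.5 − 13.3714 + 0 = 100.13.

100.13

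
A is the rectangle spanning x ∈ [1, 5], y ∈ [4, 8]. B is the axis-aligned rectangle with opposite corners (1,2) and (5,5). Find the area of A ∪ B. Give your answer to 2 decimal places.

24.00

By inclusion–exclusion:
Individual areas: |A| = 16, |B| = 12.
|A∩B|: x∈[1,5], y∈[4,5] → 4·1 = 4.
|A ∪ B| = 28 − 4 = 24.00.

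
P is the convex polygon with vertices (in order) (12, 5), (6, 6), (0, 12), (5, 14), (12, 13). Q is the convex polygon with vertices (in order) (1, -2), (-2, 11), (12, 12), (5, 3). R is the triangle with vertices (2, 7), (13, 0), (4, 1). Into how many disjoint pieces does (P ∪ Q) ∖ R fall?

(P ∪ Q) ∖ R is a single connected region.

1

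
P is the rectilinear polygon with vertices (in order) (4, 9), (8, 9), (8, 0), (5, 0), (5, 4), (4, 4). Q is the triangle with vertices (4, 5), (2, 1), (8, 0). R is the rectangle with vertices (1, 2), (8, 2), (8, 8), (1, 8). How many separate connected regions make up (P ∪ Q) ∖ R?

2

(P ∪ Q) ∖ R splits into 2 disjoint pieces (area 4, area 9.5).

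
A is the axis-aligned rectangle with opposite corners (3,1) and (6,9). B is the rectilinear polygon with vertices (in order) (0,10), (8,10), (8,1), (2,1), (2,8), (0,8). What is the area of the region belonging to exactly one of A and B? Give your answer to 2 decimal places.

|A| = 24, |B| = 58, |A∩B| = 24.
|A △ B| = |A| + |B| − 2·|A∩B| = 24 + 58 − 48 = 34.00.

34.00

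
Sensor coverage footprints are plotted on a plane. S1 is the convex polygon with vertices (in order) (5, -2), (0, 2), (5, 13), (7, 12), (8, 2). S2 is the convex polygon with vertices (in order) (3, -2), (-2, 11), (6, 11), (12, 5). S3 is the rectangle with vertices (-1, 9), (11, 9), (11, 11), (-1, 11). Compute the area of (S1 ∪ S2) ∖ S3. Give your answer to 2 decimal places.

93.41

|S1 ∪ S2| = 110.0829.
|(S1 ∪ S2) ∩ S3| = 16.6722.
|(S1 ∪ S2) ∖ S3| = 110.0829 − 16.6722 = 93.41.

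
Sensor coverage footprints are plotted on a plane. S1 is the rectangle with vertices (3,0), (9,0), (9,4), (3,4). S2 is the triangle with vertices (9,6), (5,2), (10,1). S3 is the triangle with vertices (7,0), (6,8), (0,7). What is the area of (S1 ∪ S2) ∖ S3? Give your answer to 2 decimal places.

|S1 ∪ S2| = 28.4.
|(S1 ∪ S2) ∩ S3| = 7.
|(S1 ∪ S2) ∖ S3| = 28.4 − 7 = 21.40.

21.40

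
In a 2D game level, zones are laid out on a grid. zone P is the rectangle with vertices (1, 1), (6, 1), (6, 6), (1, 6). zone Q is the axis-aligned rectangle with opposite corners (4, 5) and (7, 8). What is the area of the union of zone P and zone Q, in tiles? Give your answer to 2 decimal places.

By inclusion–exclusion:
Individual areas: |zone P| = 25, |zone Q| = 9.
|zone P∩zone Q|: x∈[4,6], y∈[5,6] → 2·1 = 2.
|zone P ∪ zone Q| = 34 − 2 = 32.00.

32.00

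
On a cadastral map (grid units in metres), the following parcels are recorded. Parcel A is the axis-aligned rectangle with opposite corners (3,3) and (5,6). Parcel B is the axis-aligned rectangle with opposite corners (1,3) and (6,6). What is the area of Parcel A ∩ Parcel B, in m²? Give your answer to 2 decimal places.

|Parcel A∩Parcel B|: x∈[3,5], y∈[3,6] → 2·3 = 6.

6.00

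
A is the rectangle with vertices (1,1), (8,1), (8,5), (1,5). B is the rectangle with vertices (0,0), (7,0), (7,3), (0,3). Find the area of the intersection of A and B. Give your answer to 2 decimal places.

|A∩B|: x∈[1,7], y∈[1,3] → 6·2 = 12.

12.00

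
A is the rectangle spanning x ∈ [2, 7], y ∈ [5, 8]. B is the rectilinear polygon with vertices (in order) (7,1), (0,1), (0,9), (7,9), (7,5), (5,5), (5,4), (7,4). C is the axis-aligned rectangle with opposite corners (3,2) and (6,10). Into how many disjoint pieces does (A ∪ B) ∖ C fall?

2

(A ∪ B) ∖ C splits into 2 disjoint pieces (area 4, area 30).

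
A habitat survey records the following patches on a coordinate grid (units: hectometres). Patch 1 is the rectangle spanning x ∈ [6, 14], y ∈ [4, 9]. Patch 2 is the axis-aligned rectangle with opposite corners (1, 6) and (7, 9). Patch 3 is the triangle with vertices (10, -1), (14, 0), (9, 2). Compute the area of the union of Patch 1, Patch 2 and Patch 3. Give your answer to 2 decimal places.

61.50

By inclusion–exclusion:
Individual areas: |Patch 1| = 40, |Patch 2| = 18, |Patch 3| = 6.5.
|Patch 1∩Patch 2|: x∈[6,7], y∈[6,9] → 1·3 = 3.
|Patch 1∩Patch 3| = 0.
|Patch 2∩Patch 3| = 0.
|Patch 1∩Patch 2∩Patch 3| = 0.
|Patch 1 ∪ Patch 2 ∪ Patch 3| = 64.5 − 3 + 0 = 61.50.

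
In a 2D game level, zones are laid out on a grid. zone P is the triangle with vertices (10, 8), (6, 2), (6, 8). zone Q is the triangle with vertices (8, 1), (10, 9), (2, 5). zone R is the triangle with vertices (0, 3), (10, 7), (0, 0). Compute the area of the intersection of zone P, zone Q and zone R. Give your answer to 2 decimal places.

2.23

The intersection is the polygon with vertices (6,5.4), (9.091,6.636), (8.75,6.125), (6,4.2).
By the shoelace formula its area is 2.23.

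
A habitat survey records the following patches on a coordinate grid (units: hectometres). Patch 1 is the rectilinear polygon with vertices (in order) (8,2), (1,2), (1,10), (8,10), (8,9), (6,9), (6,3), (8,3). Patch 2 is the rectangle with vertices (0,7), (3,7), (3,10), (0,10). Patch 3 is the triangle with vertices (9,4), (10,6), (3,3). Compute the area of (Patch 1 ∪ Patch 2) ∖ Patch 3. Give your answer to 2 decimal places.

|Patch 1 ∪ Patch 2| = 47.
|(Patch 1 ∪ Patch 2) ∩ Patch 3| = 1.1786.
|(Patch 1 ∪ Patch 2) ∖ Patch 3| = 47 − 1.1786 = 45.82.

45.82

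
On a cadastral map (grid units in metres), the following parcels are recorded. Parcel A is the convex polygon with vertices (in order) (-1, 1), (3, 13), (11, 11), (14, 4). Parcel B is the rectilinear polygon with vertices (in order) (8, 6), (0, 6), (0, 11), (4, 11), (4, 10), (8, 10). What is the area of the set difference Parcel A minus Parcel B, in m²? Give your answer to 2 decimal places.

80.50

|Parcel A| = 109, |Parcel A∩Parcel B| = 28.5.
|Parcel A ∖ Parcel B| = |Parcel A| − |Parcel A∩Parcel B| = 109 − 28.5 = 80.50.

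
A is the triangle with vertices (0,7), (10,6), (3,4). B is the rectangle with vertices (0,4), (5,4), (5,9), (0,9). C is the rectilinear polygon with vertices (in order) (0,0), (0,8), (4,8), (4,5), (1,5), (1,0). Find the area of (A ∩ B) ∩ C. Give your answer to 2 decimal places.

5.20

The region (A ∩ B) ∩ C is the polygon with vertices (0,7), (4,6.6), (4,5), (2,5).
By the shoelace formula its area is 5.20.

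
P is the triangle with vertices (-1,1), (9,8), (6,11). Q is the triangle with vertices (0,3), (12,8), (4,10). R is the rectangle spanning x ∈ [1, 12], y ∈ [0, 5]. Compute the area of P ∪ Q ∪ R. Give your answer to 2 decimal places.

By inclusion–exclusion:
Individual areas: |P| = 25.5, |Q| = 32, |R| = 55.
|P∩Q| = 20.1445.
|P∩R| = 4.3714.
|Q∩R| = 2.9905.
|P∩Q∩R| = 2.5474.
|P ∪ Q ∪ R| = 112.5 − 27.5064 + 2.5474 = 87.54.

87.54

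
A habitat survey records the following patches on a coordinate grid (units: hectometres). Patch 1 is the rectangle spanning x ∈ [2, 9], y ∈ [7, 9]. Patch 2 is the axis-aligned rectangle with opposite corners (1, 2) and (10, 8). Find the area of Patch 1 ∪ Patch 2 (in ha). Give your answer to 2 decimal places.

61.00

By inclusion–exclusion:
Individual areas: |Patch 1| = 14, |Patch 2| = 54.
|Patch 1∩Patch 2|: x∈[2,9], y∈[7,8] → 7·1 = 7.
|Patch 1 ∪ Patch 2| = 68 − 7 = 61.00.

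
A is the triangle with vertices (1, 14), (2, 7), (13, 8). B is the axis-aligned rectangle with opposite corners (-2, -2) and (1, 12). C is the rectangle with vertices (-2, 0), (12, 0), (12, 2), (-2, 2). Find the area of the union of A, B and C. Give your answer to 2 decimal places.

By inclusion–exclusion:
Individual areas: |A| = 39, |B| = 42, |C| = 28.
|A∩B| = 0.
|A∩C| = 0.
|B∩C|: x∈[-2,1], y∈[0,2] → 3·2 = 6.
|A∩B∩C| = 0.
|A ∪ B ∪ C| = 109 − 6 + 0 = 103.00.

103.00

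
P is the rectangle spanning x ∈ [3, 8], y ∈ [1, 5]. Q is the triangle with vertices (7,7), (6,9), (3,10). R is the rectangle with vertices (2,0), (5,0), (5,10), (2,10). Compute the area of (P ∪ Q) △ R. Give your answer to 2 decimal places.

|P ∪ Q| = 22.5.
|(P ∪ Q) ∩ R| = 8.8333.
|(P ∪ Q) △ R| = 22.5 + 30 − 17.6667 = 34.83.

34.83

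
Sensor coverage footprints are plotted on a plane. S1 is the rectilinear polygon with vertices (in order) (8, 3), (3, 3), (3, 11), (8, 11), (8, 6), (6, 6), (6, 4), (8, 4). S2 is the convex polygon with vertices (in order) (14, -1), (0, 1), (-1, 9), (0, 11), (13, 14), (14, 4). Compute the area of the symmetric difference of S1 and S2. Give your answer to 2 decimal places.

140.50

|S1| = 36, |S2| = 176.5, |S1∩S2| = 36.
|S1 △ S2| = |S1| + |S2| − 2·|S1∩S2| = 36 + 176.5 − 72 = 140.50.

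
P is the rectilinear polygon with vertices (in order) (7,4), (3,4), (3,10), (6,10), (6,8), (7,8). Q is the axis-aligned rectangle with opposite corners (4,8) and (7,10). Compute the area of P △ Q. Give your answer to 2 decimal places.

20.00

|P| = 22, |Q| = 6, |P∩Q| = 4.
|P △ Q| = |P| + |Q| − 2·|P∩Q| = 22 + 6 − 8 = 20.00.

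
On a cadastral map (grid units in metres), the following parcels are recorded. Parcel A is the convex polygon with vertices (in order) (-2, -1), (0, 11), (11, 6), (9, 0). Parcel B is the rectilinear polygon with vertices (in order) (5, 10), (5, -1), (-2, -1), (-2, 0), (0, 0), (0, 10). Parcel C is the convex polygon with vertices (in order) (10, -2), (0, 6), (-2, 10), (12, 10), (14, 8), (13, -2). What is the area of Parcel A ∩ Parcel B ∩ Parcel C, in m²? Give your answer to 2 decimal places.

28.22

The intersection is the polygon with vertices (0,10), (2.2,10), (5,8.727), (5,2), (0,6).
By the shoelace formula its area is 28.22.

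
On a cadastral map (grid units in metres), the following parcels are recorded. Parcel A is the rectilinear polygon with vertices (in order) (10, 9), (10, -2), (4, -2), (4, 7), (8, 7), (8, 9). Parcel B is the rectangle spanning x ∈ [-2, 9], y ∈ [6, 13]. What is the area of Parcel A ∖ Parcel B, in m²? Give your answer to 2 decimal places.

51.00

|Parcel A| = 58, |Parcel A∩Parcel B| = 7.
|Parcel A ∖ Parcel B| = |Parcel A| − |Parcel A∩Parcel B| = 58 − 7 = 51.00.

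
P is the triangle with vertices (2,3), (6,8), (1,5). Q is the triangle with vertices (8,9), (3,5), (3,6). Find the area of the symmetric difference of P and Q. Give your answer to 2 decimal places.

|P| = 6.5, |Q| = 2.5, |P∩Q| = 1.7308.
|P △ Q| = |P| + |Q| − 2·|P∩Q| = 6.5 + 2.5 − 3.4615 = 5.54.

5.54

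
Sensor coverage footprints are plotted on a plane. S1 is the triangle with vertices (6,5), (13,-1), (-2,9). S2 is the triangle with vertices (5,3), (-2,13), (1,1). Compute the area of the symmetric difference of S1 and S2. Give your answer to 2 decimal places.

33.46

|S1| = 10, |S2| = 27, |S1∩S2| = 1.7703.
|S1 △ S2| = |S1| + |S2| − 2·|S1∩S2| = 10 + 27 − 3.5407 = 33.46.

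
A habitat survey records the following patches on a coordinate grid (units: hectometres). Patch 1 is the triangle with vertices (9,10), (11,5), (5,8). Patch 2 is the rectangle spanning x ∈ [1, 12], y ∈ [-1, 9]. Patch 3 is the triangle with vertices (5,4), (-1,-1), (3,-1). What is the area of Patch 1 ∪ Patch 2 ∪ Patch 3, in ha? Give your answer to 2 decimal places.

112.87

By inclusion–exclusion:
Individual areas: |Patch 1| = 12, |Patch 2| = 110, |Patch 3| = 10.
|Patch 1∩Patch 2| = 10.8.
|Patch 1∩Patch 3| = 0.
|Patch 2∩Patch 3| = 8.3333.
|Patch 1∩Patch 2∩Patch 3| = 0.
|Patch 1 ∪ Patch 2 ∪ Patch 3| = 132 − 19.1333 + 0 = 112.87.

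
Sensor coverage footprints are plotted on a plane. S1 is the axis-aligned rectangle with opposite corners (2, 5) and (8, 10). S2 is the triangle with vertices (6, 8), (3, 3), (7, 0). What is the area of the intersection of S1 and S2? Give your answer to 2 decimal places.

The intersection is the polygon with vertices (4.2,5), (6,8), (6.375,5).
By the shoelace formula its area is 3.26.

3.26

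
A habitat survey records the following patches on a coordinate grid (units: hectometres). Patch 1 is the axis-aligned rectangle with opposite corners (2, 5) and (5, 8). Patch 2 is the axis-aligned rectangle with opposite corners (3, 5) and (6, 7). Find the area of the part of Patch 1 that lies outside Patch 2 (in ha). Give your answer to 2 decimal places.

|Patch 1∩Patch 2|: x∈[3,5], y∈[5,7] → 2·2 = 4.
|Patch 1| = 9.
|Patch 1 ∖ Patch 2| = |Patch 1| − |Patch 1∩Patch 2| = 9 − 4 = 5.00.

5.00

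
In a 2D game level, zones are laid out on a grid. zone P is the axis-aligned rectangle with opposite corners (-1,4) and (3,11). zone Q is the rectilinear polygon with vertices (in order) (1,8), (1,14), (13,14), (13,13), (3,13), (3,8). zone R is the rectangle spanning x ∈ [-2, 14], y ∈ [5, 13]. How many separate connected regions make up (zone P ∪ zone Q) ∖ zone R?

(zone P ∪ zone Q) ∖ zone R splits into 2 disjoint pieces (area 4, area 12).

2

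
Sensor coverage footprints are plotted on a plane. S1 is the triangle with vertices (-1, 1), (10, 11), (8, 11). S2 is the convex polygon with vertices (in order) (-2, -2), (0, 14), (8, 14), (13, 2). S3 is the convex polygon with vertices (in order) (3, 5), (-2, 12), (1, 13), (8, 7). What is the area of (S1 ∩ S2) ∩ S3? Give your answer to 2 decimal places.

3.76

The region (S1 ∩ S2) ∩ S3 is the polygon with vertices (5.968,8.742), (6.765,8.059), (3.714,5.286), (3,5), (2.823,5.248).
By the shoelace formula its area is 3.76.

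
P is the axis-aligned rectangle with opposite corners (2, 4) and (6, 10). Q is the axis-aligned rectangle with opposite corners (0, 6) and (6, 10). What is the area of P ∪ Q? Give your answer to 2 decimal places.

By inclusion–exclusion:
Individual areas: |P| = 24, |Q| = 24.
|P∩Q|: x∈[2,6], y∈[6,10] → 4·4 = 16.
|P ∪ Q| = 48 − 16 = 32.00.

32.00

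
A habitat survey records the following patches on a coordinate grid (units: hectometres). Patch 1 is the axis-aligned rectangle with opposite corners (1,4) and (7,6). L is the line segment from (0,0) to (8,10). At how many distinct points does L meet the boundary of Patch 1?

The segment meets the boundary at (4.8,6), (3.2,4).

2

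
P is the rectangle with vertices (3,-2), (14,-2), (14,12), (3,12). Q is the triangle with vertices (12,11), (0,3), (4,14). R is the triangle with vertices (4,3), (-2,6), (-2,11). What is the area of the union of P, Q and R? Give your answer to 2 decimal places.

181.49

By inclusion–exclusion:
Individual areas: |P| = 154, |Q| = 50, |R| = 15.
|P∩Q| = 34.5644.
|P∩R| = 0.4167.
|Q∩R| = 2.5292.
|P∩Q∩R| = 0.
|P ∪ Q ∪ R| = 219 − 37.5103 + 0 = 181.49.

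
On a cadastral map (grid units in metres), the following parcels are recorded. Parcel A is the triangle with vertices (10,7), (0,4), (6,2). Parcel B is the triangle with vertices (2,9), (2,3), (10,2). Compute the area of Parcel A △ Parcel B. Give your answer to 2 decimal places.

18.43

|Parcel A| = 19, |Parcel B| = 24, |Parcel A∩Parcel B| = 12.2865.
|Parcel A △ Parcel B| = |Parcel A| + |Parcel B| − 2·|Parcel A∩Parcel B| = 19 + 24 − 24.573 = 18.43.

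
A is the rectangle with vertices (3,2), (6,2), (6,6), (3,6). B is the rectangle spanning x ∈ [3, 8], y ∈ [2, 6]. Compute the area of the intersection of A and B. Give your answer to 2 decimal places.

12.00

|A∩B|: x∈[3,6], y∈[2,6] → 3·4 = 12.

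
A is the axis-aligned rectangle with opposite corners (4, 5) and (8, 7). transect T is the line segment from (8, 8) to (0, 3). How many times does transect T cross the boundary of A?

The segment meets the boundary at (4,5.5), (6.4,7).

2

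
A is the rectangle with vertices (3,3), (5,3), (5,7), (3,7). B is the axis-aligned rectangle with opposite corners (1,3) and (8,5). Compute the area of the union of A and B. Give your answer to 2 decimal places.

18.00

By inclusion–exclusion:
Individual areas: |A| = 8, |B| = 14.
|A∩B|: x∈[3,5], y∈[3,5] → 2·2 = 4.
|A ∪ B| = 22 − 4 = 18.00.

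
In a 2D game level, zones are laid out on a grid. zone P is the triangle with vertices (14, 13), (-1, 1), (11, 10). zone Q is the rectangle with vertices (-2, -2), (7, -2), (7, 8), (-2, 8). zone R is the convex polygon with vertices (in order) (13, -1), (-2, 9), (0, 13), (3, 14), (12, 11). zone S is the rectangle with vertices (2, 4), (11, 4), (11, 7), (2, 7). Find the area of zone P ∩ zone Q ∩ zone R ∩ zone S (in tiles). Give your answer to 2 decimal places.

0.85

The intersection is the polygon with vertices (4.176,4.882), (4,5), (6.5,7), (7,7).
By the shoelace formula its area is 0.85.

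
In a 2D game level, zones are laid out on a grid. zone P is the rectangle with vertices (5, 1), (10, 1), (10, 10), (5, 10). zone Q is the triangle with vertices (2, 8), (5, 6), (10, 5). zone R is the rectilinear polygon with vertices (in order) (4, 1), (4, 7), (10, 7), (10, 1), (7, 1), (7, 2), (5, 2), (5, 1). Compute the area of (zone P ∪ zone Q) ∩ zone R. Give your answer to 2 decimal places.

|zone P ∪ zone Q| = 46.3125.
|(zone P ∪ zone Q) ∩ zone R| = 28.65.

28.65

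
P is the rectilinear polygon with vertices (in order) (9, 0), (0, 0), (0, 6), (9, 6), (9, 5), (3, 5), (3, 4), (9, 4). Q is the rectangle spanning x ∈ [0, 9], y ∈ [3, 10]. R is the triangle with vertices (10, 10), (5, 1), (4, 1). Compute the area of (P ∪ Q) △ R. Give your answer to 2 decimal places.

85.80

|P ∪ Q| = 90.
|(P ∪ Q) ∩ R| = 4.35.
|(P ∪ Q) △ R| = 90 + 4.5 − 8.7 = 85.80.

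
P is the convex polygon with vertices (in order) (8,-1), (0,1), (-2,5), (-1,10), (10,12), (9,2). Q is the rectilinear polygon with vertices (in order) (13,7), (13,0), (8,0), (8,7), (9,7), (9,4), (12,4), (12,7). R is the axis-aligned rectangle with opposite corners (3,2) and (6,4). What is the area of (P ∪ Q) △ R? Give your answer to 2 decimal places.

|P ∪ Q| = 134.4667.
|(P ∪ Q) ∩ R| = 6.
|(P ∪ Q) △ R| = 134.4667 + 6 − 12 = 128.47.

128.47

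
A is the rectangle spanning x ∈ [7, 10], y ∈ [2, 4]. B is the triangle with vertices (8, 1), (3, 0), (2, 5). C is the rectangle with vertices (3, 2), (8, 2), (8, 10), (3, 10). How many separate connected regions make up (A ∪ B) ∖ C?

2

(A ∪ B) ∖ C splits into 2 disjoint pieces (area 4, area 8.9167).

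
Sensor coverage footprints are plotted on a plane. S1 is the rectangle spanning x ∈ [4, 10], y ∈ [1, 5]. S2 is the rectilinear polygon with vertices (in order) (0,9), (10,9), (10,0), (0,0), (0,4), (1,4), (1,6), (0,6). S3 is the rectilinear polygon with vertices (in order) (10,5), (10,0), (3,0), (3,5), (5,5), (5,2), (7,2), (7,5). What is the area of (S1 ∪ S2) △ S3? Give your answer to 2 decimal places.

|S1 ∪ S2| = 88.
|(S1 ∪ S2) ∩ S3| = 29.
|(S1 ∪ S2) △ S3| = 88 + 29 − 58 = 59.00.

59.00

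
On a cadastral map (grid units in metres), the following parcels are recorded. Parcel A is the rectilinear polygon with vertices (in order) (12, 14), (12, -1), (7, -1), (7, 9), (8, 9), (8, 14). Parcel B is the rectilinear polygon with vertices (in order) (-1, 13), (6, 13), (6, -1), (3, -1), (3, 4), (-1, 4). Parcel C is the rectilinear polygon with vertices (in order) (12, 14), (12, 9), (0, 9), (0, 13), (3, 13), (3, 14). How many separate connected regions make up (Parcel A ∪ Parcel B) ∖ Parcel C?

2

(Parcel A ∪ Parcel B) ∖ Parcel C splits into 2 disjoint pieces (area 50, area 54).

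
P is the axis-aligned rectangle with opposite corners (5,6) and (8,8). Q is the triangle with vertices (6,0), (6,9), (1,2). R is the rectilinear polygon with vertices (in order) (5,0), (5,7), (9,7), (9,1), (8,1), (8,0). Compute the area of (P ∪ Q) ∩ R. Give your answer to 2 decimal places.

8.80

The region (P ∪ Q) ∩ R is the polygon with vertices (8,6), (6,6), (6,0), (5,0.4), (5,7), (8,7).
By the shoelace formula its area is 8.80.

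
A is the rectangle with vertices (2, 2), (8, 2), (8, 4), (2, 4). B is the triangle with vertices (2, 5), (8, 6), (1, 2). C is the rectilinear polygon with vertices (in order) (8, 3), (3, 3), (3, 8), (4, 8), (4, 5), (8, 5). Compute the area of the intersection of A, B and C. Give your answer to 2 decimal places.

The intersection is the polygon with vertices (4.5,4), (3,3.143), (3,4).
By the shoelace formula its area is 0.64.

0.64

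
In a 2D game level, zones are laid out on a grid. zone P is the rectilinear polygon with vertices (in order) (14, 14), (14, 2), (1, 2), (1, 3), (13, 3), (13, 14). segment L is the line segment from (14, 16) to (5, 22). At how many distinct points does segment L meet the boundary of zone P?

0

The segment lies entirely outside zone P and never meets its boundary.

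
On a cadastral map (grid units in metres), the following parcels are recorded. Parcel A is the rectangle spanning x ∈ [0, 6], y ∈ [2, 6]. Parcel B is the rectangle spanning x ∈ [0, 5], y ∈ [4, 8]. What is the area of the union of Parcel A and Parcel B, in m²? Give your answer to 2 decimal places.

34.00

By inclusion–exclusion:
Individual areas: |Parcel A| = 24, |Parcel B| = 20.
|Parcel A∩Parcel B|: x∈[0,5], y∈[4,6] → 5·2 = 10.
|Parcel A ∪ Parcel B| = 44 − 10 = 34.00.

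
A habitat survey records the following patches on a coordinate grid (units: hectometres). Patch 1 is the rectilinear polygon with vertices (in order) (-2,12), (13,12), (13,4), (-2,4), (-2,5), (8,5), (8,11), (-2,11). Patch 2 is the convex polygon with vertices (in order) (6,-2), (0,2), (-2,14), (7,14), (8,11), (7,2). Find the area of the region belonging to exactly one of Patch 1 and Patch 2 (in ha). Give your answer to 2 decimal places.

141.78

|Patch 1| = 60, |Patch 2| = 116, |Patch 1∩Patch 2| = 17.1111.
|Patch 1 △ Patch 2| = |Patch 1| + |Patch 2| − 2·|Patch 1∩Patch 2| = 60 + 116 − 34.2222 = 141.78.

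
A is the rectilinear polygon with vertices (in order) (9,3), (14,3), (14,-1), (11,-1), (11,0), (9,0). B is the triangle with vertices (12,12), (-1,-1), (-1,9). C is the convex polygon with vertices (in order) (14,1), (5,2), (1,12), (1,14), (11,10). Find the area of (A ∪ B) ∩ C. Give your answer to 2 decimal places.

|A ∪ B| = 83.
|(A ∪ B) ∩ C| = 35.87.

35.87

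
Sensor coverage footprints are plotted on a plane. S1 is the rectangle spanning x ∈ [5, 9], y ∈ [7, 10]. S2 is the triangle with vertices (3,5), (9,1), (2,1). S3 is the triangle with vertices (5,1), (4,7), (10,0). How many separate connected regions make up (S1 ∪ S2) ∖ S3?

2

(S1 ∪ S2) ∖ S3 splits into 2 disjoint pieces (area 12, area 8).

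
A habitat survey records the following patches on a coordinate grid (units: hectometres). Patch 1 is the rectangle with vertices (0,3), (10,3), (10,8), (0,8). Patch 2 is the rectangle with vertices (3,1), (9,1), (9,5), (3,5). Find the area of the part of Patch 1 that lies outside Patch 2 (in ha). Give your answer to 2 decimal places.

38.00

|Patch 1∩Patch 2|: x∈[3,9], y∈[3,5] → 6·2 = 12.
|Patch 1| = 50.
|Patch 1 ∖ Patch 2| = |Patch 1| − |Patch 1∩Patch 2| = 50 − 12 = 38.00.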